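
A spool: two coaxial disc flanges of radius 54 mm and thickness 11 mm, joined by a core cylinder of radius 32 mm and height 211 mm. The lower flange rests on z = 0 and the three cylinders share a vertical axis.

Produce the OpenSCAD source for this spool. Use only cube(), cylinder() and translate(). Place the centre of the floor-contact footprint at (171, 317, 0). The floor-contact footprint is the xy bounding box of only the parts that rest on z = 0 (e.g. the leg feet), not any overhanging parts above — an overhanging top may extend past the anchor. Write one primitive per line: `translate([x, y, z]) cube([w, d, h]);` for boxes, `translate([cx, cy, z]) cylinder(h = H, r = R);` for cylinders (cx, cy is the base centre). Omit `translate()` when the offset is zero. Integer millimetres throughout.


translate([171, 317, 0]) cylinder(h = 11, r = 54);
translate([171, 317, 11]) cylinder(h = 211, r = 32);
translate([171, 317, 222]) cylinder(h = 11, r = 54);


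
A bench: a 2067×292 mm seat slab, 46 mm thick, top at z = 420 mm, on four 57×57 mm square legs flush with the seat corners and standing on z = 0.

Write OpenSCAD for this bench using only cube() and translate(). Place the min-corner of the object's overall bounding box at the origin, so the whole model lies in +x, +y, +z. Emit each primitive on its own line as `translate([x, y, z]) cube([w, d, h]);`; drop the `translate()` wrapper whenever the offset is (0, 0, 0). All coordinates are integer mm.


// leg_h = 420 − 46 = 374
translate([0, 0, 374]) cube([2067, 292, 46]);
cube([57, 57, 374]);
translate([0, 235, 0]) cube([57, 57, 374]);
translate([2010, 0, 0]) cube([57, 57, 374]);
translate([2010, 235, 0]) cube([57, 57, 374]);


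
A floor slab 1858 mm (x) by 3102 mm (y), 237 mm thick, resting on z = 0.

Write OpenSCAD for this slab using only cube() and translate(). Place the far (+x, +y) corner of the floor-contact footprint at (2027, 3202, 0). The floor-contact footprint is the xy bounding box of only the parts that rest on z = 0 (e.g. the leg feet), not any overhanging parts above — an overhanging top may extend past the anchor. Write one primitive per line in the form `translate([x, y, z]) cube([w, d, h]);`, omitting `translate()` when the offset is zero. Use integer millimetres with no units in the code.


translate([169, 100, 0]) cube([1858, 3102, 237]);


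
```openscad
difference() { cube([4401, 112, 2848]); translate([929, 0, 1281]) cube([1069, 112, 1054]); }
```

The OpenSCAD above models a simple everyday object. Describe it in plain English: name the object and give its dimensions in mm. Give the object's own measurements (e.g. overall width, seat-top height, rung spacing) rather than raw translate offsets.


A wall 4401 mm long (x), 112 mm thick (y), 2848 mm tall, with a rectangular window opening cut through it. The opening is 1069 mm wide and 1054 mm tall; its sill is at z = 1281 mm and its near (−x) edge is 929 mm from the wall's −x end. The opening passes through the full wall thickness.


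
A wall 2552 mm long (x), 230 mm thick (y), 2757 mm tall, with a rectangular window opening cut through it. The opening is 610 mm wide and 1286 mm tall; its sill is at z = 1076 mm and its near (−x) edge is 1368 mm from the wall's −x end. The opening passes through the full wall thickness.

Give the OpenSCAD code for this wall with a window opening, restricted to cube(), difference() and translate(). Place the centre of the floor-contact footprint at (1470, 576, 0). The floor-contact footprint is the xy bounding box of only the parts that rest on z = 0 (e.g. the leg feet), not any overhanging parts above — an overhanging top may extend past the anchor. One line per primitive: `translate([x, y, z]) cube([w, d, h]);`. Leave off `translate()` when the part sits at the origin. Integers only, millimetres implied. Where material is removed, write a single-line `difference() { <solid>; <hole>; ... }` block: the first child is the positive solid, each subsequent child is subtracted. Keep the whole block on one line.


difference() { translate([194, 461, 0]) cube([2552, 230, 2757]); translate([1562, 461, 1076]) cube([610, 230, 1286]); }


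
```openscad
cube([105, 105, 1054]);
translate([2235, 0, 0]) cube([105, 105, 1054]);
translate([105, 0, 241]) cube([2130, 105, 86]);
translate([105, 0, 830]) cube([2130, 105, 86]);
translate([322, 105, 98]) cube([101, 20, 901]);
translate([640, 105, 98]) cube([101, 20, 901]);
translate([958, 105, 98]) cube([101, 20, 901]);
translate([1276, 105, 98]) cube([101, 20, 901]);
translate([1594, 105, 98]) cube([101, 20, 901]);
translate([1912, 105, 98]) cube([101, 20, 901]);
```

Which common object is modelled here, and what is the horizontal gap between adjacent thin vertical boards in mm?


A fence section. The picket gap is 217 mm.

Two posts, two rails, 6 pickets — a fence section. Span 2130 mm holds 6 pickets of 101 mm with 7 equal gaps: ⌊(2130 − 6·101) / 7⌋ = 217 mm.


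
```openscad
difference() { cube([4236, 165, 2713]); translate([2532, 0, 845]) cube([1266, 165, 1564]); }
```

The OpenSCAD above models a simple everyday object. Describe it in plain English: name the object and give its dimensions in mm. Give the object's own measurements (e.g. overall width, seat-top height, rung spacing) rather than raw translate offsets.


A wall 4236 mm long (x), 165 mm thick (y), 2713 mm tall, with a rectangular window opening cut through it. The opening is 1266 mm wide and 1564 mm tall; its sill is at z = 845 mm and its near (−x) edge is 2532 mm from the wall's −x end. The opening passes through the full wall thickness.


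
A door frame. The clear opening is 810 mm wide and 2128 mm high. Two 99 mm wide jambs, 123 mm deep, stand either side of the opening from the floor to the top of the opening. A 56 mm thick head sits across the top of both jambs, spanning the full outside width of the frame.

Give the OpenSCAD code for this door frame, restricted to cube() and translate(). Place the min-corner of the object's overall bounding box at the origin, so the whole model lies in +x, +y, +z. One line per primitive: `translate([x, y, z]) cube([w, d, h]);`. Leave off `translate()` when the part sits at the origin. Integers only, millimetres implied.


cube([99, 123, 2128]);
translate([909, 0, 0]) cube([99, 123, 2128]);
translate([0, 0, 2128]) cube([1008, 123, 56]);


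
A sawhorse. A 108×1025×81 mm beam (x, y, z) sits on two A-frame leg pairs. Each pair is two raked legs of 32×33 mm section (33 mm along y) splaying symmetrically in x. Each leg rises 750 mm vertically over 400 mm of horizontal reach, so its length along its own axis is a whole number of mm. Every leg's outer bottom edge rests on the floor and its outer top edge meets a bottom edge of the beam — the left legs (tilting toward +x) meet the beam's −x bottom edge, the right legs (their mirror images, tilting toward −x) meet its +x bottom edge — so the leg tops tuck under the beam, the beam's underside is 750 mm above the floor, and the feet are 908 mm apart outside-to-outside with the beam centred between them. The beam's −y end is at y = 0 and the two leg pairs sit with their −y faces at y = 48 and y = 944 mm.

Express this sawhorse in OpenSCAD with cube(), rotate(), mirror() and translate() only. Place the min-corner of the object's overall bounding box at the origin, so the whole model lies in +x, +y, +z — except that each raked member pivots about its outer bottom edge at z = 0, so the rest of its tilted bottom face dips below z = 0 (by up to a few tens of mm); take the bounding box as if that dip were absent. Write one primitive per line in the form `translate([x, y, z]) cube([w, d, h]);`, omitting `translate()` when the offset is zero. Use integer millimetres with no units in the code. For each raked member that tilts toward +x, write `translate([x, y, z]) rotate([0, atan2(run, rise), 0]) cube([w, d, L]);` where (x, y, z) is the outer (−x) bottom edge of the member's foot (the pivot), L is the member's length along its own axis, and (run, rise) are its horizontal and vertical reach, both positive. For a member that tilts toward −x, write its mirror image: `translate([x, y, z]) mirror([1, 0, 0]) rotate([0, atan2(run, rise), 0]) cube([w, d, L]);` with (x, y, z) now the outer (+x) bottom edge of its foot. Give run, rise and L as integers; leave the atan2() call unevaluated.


// leg length = √(400² + 750²) = 850
// right-leg outer foot x = 2·400 + 108 = 908
// beam min-corner = (400, 0, 750)
translate([400, 0, 750]) cube([108, 1025, 81]);
translate([0, 48, 0]) rotate([0, atan2(400, 750), 0]) cube([32, 33, 850]);
translate([908, 48, 0]) mirror([1, 0, 0]) rotate([0, atan2(400, 750), 0]) cube([32, 33, 850]);
translate([0, 944, 0]) rotate([0, atan2(400, 750), 0]) cube([32, 33, 850]);
translate([908, 944, 0]) mirror([1, 0, 0]) rotate([0, atan2(400, 750), 0]) cube([32, 33, 850]);


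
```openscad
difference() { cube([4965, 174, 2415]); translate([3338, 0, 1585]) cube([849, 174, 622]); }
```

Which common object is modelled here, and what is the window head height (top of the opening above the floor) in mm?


A wall with a window opening. The window head height is 2207 mm.

A wall with a rectangular opening subtracted — a window. Sill at z = 1585, opening 622 mm tall, so the head is at 1585 + 622 = 2207 mm.


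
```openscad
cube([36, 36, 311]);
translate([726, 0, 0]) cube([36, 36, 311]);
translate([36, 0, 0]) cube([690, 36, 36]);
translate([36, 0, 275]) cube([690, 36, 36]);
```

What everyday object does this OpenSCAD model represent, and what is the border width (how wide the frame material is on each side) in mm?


A picture frame. The border width is 36 mm.

Four thin pieces enclosing a rectangular opening — a picture frame. The two full-height stiles are 311 mm tall; the top rail sits at z = 275 and is 36 mm tall, so the border above the opening is 311 − 275 = 36 mm, matching the stile x-width.


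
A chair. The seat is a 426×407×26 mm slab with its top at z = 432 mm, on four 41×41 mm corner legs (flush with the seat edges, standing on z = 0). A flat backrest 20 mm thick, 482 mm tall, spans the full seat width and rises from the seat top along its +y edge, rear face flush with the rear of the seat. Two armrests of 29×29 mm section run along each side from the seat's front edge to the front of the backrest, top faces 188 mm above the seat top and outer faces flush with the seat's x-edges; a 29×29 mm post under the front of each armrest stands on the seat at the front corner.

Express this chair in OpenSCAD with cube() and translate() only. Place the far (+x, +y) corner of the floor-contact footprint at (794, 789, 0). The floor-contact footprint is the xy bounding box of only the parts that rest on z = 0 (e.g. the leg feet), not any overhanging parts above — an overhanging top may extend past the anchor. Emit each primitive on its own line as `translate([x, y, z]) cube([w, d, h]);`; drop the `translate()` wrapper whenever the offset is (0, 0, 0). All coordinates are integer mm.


translate([368, 382, 406]) cube([426, 407, 26]);
translate([368, 382, 0]) cube([41, 41, 406]);
translate([753, 382, 0]) cube([41, 41, 406]);
translate([368, 748, 0]) cube([41, 41, 406]);
translate([753, 748, 0]) cube([41, 41, 406]);
translate([368, 769, 432]) cube([426, 20, 482]);
translate([368, 382, 591]) cube([29, 387, 29]);
translate([765, 382, 591]) cube([29, 387, 29]);
translate([368, 382, 432]) cube([29, 29, 159]);
translate([765, 382, 432]) cube([29, 29, 159]);


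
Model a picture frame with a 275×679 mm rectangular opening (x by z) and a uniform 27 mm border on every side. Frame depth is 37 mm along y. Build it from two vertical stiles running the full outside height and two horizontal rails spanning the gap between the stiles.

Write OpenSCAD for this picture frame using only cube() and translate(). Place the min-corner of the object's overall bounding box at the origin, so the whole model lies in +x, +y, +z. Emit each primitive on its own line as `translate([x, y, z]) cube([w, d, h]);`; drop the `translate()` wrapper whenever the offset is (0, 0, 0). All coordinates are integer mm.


cube([27, 37, 733]);
translate([302, 0, 0]) cube([27, 37, 733]);
translate([27, 0, 0]) cube([275, 37, 27]);
translate([27, 0, 706]) cube([275, 37, 27]);


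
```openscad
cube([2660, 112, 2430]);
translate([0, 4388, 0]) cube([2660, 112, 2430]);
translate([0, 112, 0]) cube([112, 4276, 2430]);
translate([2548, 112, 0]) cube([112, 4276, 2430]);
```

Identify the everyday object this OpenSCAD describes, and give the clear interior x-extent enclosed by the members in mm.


A house (or room) frame. The interior width is 2436 mm.

Four 2430 mm walls enclosing a rectangle with no floor or roof — a room or house frame. Outside width is 2660 mm and wall thickness is 112 mm, so the interior width is 2660 − 2 × 112 = 2436 mm.


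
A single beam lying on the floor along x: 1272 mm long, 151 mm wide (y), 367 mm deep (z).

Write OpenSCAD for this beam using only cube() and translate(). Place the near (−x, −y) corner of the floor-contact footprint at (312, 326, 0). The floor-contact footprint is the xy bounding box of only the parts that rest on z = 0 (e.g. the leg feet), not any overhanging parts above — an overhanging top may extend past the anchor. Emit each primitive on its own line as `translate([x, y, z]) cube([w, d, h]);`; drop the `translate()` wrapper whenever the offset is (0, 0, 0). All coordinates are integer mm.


translate([312, 326, 0]) cube([1272, 151, 367]);


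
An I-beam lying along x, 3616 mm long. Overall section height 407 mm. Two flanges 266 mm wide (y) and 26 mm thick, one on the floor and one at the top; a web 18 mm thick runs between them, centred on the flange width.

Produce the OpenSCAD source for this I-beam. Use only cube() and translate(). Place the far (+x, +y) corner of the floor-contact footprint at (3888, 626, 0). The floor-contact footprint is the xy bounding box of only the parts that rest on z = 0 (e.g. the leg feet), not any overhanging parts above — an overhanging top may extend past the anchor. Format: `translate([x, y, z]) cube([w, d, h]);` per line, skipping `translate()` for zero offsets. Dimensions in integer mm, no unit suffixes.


translate([272, 360, 0]) cube([3616, 266, 26]);
translate([272, 484, 26]) cube([3616, 18, 355]);
translate([272, 360, 381]) cube([3616, 266, 26]);


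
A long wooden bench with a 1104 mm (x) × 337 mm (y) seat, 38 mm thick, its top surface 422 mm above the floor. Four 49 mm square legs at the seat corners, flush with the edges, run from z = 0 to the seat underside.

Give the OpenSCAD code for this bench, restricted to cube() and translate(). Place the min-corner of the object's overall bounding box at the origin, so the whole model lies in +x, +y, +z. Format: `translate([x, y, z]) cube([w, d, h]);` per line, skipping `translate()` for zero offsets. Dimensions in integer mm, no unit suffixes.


// leg_h = 422 − 38 = 384
translate([0, 0, 384]) cube([1104, 337, 38]);
cube([49, 49, 384]);
translate([0, 288, 0]) cube([49, 49, 384]);
translate([1055, 0, 0]) cube([49, 49, 384]);
translate([1055, 288, 0]) cube([49, 49, 384]);


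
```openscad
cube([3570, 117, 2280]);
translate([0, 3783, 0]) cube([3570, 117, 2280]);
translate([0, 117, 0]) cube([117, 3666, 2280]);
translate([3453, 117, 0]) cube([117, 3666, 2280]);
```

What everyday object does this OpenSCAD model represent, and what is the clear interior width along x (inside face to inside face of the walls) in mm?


A house (or room) frame. The interior width is 3336 mm.

Four 2280 mm walls enclosing a rectangle with no floor or roof — a room or house frame. Outside width is 3570 mm and wall thickness is 117 mm, so the interior width is 3570 − 2 × 117 = 3336 mm.


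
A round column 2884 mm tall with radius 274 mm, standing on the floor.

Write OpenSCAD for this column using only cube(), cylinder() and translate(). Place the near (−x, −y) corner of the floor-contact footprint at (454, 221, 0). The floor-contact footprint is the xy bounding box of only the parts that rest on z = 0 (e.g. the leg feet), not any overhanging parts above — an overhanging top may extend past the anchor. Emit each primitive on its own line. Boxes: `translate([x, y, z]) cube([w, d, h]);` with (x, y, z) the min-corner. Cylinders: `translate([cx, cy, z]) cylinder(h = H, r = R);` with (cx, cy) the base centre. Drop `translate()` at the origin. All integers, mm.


translate([728, 495, 0]) cylinder(h = 2884, r = 274);


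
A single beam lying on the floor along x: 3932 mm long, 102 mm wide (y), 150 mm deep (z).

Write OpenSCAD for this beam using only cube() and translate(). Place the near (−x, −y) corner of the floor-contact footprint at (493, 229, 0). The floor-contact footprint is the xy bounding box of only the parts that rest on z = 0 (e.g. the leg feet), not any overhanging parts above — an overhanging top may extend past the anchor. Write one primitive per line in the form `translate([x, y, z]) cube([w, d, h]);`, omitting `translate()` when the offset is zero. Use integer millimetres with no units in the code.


translate([493, 229, 0]) cube([3932, 102, 150]);


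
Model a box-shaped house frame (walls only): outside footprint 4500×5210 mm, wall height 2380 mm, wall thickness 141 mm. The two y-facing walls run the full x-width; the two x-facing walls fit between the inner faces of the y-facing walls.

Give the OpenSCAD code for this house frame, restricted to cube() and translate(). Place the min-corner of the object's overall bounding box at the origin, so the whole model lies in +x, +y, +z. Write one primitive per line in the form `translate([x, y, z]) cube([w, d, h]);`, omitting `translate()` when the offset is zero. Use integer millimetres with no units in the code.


cube([4500, 141, 2380]);
translate([0, 5069, 0]) cube([4500, 141, 2380]);
translate([0, 141, 0]) cube([141, 4928, 2380]);
translate([4359, 141, 0]) cube([141, 4928, 2380]);


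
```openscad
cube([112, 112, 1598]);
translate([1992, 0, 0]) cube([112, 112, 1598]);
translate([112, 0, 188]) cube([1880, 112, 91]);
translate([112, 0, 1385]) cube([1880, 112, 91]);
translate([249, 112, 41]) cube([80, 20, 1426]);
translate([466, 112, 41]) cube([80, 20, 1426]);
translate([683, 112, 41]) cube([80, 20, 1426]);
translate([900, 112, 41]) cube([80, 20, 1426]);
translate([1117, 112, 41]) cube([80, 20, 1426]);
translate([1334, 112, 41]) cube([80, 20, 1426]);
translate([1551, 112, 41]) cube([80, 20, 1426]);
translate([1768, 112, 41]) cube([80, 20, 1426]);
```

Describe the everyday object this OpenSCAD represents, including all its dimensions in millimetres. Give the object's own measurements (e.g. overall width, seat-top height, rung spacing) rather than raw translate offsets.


A fence section. Two 112×112 mm posts, 1598 mm tall, stand on the floor with a clear span of 1880 mm between their inner faces. Two horizontal rails of 112×91 mm section span the gap between the posts with their undersides at z = 188 mm and z = 1385 mm, flush with the posts' −y face. 8 pickets, each 80 mm wide, 20 mm thick and 1426 mm tall, are fixed to the +y face of the rails with their bottoms at z = 41 mm, spaced across the span with a 137 mm gap after the −x post and between neighbouring pickets, with 144 mm left before the +x post.


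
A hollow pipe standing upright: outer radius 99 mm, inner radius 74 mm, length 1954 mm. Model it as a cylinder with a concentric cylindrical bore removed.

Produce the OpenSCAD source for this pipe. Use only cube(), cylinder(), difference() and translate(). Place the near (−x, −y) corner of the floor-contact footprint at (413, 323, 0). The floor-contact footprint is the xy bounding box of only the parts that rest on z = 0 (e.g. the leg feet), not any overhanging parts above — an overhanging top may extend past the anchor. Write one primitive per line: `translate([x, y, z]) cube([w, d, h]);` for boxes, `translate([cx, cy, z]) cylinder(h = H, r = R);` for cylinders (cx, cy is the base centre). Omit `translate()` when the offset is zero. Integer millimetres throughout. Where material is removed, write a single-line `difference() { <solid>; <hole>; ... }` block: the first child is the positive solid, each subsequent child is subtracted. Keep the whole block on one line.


difference() { translate([512, 422, 0]) cylinder(h = 1954, r = 99); translate([512, 422, 0]) cylinder(h = 1954, r = 74); }


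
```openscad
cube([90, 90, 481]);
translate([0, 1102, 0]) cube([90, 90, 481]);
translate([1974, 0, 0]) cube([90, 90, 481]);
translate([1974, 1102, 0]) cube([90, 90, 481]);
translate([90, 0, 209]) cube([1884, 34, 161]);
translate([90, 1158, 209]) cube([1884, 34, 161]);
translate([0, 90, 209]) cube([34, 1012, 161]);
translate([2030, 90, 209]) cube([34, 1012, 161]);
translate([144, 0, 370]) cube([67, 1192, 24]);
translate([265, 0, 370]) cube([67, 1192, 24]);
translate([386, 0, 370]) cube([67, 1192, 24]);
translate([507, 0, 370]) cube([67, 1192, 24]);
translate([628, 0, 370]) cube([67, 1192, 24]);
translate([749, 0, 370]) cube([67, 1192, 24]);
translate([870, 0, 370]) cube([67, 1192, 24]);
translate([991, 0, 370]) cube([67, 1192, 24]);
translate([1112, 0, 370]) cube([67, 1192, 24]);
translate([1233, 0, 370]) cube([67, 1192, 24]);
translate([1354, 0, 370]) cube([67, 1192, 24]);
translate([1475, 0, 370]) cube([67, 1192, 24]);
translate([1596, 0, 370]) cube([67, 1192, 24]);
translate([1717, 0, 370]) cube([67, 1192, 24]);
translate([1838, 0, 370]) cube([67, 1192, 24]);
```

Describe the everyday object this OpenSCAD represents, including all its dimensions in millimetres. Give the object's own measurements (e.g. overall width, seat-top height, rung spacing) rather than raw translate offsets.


A bed frame 2064 mm long (x) by 1192 mm wide (y). Four 90×90 mm corner posts, 481 mm tall, at the corners of the footprint. Four rails of 34 mm thickness and 161 mm height run between adjacent posts with their undersides at z = 209 mm, their outer faces flush with the outside of the frame (the two x-running rails run between the posts' inner faces; the two y-running rails run between the posts' inner faces). 15 slats, each 67 mm wide (x) and 24 mm thick, lie across the top of the two x-running rails, running the full 1192 mm width of the frame in y; along x they sit between the end posts with a 54 mm gap after the −x posts and between neighbouring slats, leaving 69 mm before the +x posts.


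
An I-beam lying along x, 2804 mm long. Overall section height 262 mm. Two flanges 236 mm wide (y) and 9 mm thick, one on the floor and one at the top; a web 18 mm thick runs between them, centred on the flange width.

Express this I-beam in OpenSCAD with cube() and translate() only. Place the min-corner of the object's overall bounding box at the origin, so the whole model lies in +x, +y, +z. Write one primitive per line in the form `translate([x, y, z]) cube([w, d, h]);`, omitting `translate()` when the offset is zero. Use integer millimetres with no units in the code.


cube([2804, 236, 9]);
translate([0, 109, 9]) cube([2804, 18, 244]);
translate([0, 0, 253]) cube([2804, 236, 9]);


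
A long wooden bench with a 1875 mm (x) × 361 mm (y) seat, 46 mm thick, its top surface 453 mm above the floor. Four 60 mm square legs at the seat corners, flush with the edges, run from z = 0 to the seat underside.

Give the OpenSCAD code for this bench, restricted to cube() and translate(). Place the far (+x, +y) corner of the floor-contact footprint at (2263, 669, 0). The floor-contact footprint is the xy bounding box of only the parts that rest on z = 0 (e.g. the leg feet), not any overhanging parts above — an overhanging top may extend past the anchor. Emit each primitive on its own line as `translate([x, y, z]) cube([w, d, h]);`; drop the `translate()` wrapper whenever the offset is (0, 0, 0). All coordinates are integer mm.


// leg_h = 453 − 46 = 407
translate([388, 308, 407]) cube([1875, 361, 46]);
translate([388, 308, 0]) cube([60, 60, 407]);
translate([388, 609, 0]) cube([60, 60, 407]);
translate([2203, 308, 0]) cube([60, 60, 407]);
translate([2203, 609, 0]) cube([60, 60, 407]);


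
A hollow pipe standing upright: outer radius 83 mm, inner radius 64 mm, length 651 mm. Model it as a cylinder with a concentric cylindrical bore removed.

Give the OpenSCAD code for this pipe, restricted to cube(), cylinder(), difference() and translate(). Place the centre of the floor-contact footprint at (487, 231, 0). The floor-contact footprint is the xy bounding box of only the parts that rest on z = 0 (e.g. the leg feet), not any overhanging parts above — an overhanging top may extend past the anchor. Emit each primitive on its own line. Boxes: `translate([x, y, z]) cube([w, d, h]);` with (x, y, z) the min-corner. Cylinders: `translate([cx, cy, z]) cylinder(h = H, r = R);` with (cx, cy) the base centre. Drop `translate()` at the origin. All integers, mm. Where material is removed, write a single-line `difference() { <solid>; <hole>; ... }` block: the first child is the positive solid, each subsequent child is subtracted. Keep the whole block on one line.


difference() { translate([487, 231, 0]) cylinder(h = 651, r = 83); translate([487, 231, 0]) cylinder(h = 651, r = 64); }


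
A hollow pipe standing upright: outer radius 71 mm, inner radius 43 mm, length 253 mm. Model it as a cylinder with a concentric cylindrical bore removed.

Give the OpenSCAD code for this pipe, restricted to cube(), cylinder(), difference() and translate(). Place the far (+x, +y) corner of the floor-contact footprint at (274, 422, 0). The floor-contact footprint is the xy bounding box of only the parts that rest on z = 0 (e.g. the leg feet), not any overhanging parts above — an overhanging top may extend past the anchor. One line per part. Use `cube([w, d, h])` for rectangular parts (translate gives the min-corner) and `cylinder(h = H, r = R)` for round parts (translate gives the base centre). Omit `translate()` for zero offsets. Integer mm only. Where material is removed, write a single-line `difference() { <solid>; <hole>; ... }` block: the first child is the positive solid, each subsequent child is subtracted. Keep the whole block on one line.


difference() { translate([203, 351, 0]) cylinder(h = 253, r = 71); translate([203, 351, 0]) cylinder(h = 253, r = 43); }


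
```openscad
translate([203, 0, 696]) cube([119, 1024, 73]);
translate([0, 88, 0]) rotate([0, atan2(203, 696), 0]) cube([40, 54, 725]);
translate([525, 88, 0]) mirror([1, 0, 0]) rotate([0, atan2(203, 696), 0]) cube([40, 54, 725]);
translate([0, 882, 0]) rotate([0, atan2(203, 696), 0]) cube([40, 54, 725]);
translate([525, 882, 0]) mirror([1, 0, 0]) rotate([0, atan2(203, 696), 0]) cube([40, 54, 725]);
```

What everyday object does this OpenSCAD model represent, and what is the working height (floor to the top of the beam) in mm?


A sawhorse. The overall height is 769 mm.

A beam across two mirrored pairs of raked legs — a sawhorse. The beam's underside is at z = 696 (matching the legs' vertical rise in atan2(203, 696)) and the beam is 73 mm tall, so its top is at 696 + 73 = 769 mm. The raked legs top out at the beam's underside, so that is the highest point.


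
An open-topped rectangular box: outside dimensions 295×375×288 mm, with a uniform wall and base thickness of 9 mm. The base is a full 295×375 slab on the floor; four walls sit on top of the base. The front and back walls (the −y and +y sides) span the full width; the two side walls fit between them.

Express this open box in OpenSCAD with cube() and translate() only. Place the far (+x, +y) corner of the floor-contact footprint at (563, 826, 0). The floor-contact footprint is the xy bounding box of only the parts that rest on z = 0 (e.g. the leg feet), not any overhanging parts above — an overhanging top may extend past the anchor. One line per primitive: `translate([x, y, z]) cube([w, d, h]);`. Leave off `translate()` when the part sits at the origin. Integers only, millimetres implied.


translate([268, 451, 0]) cube([295, 375, 9]);
translate([268, 451, 9]) cube([295, 9, 279]);
translate([268, 817, 9]) cube([295, 9, 279]);
translate([268, 460, 9]) cube([9, 357, 279]);
translate([554, 460, 9]) cube([9, 357, 279]);


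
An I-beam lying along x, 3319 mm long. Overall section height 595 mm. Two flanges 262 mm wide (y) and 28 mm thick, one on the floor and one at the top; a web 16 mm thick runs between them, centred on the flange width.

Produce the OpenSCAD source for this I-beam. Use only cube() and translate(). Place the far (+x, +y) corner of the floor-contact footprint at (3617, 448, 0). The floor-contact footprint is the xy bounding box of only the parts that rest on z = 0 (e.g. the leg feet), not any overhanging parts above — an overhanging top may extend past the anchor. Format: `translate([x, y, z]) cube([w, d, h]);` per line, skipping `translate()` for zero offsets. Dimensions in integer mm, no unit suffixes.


translate([298, 186, 0]) cube([3319, 262, 28]);
translate([298, 309, 28]) cube([3319, 16, 539]);
translate([298, 186, 567]) cube([3319, 262, 28]);


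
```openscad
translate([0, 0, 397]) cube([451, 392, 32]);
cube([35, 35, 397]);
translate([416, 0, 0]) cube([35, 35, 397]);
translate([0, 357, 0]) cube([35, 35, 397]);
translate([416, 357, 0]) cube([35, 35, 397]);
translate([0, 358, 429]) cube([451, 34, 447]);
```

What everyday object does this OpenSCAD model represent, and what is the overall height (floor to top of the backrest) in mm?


A chair. The overall height is 876 mm.

A slab on four corner posts with a tall panel at the back — a chair. The seat slab sits at z = 397 with thickness 32, and the 447 mm backrest starts at the seat top, so the overall height is 397 + 32 + 447 = 876 mm.


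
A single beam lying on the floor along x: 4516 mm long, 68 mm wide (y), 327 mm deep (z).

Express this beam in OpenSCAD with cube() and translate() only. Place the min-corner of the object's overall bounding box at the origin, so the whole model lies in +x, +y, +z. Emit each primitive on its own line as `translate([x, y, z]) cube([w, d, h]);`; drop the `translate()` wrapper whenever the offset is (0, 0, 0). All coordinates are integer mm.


cube([4516, 68, 327]);


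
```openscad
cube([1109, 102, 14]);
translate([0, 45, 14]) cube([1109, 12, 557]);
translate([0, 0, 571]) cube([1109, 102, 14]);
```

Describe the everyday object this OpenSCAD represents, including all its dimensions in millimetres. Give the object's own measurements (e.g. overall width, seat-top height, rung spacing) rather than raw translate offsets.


An I-beam lying along x, 1109 mm long. Overall section height 585 mm. Two flanges 102 mm wide (y) and 14 mm thick, one on the floor and one at the top; a web 12 mm thick runs between them, centred on the flange width.


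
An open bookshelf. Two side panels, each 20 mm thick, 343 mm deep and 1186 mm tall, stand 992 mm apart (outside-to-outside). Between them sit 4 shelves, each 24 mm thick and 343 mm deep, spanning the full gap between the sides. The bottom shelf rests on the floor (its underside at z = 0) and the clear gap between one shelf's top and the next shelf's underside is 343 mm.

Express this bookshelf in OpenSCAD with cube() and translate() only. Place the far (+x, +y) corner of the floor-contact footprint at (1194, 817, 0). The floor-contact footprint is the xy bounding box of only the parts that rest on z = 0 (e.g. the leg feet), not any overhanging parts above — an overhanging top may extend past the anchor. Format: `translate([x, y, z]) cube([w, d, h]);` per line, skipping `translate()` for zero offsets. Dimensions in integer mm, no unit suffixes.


translate([202, 474, 0]) cube([20, 343, 1186]);
translate([1174, 474, 0]) cube([20, 343, 1186]);
translate([222, 474, 0]) cube([952, 343, 24]);
translate([222, 474, 367]) cube([952, 343, 24]);
translate([222, 474, 734]) cube([952, 343, 24]);
translate([222, 474, 1101]) cube([952, 343, 24]);


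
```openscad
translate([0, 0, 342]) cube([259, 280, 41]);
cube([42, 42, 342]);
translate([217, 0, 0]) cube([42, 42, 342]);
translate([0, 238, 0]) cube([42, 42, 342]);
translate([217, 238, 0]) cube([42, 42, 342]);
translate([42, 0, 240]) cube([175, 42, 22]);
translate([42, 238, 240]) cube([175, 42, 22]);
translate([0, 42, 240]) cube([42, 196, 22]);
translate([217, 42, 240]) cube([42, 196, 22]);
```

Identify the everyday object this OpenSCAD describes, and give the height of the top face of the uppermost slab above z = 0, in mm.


A stool. The seat height is 383 mm.

A 259×280×41 slab at z = 342 on four corner posts — a stool. The seat top is 342 + 41 = 383 mm.


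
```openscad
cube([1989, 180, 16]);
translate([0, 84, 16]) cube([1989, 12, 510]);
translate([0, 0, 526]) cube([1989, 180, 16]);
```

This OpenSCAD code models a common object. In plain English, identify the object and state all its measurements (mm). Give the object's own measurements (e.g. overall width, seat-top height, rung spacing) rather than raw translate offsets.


An I-beam lying along x, 1989 mm long. Overall section height 542 mm. Two flanges 180 mm wide (y) and 16 mm thick, one on the floor and one at the top; a web 12 mm thick runs between them, centred on the flange width.


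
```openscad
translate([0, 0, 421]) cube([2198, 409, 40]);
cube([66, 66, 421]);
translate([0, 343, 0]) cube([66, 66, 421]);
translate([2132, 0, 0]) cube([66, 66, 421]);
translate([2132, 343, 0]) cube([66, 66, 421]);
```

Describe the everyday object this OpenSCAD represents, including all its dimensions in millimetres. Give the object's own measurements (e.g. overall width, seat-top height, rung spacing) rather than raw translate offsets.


A long wooden bench with a 2198 mm (x) × 409 mm (y) seat, 40 mm thick, its top surface 461 mm above the floor. Four 66 mm square legs at the seat corners, flush with the edges, run from z = 0 to the seat underside.


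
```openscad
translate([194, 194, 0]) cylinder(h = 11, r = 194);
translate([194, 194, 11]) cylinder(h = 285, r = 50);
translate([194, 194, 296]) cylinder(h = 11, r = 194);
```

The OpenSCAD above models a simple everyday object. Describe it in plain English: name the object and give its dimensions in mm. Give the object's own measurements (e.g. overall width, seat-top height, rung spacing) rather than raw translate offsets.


A spool: two coaxial disc flanges of radius 194 mm and thickness 11 mm, joined by a core cylinder of radius 50 mm and height 285 mm. The lower flange rests on z = 0 and the three cylinders share a vertical axis.


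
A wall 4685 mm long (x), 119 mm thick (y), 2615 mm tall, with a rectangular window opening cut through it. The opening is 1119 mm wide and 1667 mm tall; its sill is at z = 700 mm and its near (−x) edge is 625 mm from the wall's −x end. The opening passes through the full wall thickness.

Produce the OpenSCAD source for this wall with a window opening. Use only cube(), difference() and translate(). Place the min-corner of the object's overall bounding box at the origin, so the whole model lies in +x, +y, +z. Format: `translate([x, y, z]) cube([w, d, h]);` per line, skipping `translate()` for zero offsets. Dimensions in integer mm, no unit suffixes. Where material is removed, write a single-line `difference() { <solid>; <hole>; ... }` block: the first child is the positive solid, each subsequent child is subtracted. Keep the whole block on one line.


difference() { cube([4685, 119, 2615]); translate([625, 0, 700]) cube([1119, 119, 1667]); }


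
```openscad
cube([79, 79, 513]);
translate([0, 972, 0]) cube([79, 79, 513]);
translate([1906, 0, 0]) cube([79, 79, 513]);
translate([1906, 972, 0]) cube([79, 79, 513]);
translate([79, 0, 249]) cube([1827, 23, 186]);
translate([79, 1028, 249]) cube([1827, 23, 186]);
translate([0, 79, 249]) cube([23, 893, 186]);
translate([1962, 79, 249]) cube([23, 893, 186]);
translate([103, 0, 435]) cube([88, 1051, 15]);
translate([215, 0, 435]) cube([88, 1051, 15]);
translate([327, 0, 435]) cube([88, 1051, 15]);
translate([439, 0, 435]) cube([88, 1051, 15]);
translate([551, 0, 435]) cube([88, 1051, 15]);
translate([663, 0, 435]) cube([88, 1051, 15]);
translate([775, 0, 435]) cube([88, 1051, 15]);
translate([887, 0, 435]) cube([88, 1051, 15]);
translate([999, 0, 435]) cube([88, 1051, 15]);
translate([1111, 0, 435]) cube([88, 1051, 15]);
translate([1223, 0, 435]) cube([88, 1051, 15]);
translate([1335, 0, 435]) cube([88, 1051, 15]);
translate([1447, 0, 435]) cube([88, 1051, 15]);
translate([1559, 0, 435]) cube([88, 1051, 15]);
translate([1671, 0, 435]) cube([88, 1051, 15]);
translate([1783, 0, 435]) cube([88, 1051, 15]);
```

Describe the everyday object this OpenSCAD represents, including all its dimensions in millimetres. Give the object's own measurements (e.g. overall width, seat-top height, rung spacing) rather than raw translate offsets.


A bed frame 1985 mm long (x) by 1051 mm wide (y). Four 79×79 mm corner posts, 513 mm tall, at the corners of the footprint. Four rails of 23 mm thickness and 186 mm height run between adjacent posts with their undersides at z = 249 mm, their outer faces flush with the outside of the frame (the two x-running rails run between the posts' inner faces; the two y-running rails run between the posts' inner faces). 16 slats, each 88 mm wide (x) and 15 mm thick, lie across the top of the two x-running rails, running the full 1051 mm width of the frame in y; along x they sit between the end posts with a 24 mm gap after the −x posts and between neighbouring slats, leaving 35 mm before the +x posts.


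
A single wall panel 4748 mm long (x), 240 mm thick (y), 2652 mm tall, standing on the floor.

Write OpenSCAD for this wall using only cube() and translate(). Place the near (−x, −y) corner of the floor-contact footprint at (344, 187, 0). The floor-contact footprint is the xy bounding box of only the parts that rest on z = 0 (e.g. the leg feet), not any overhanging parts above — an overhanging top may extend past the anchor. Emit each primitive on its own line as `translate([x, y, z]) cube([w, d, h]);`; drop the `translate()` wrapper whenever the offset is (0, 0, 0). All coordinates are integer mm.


translate([344, 187, 0]) cube([4748, 240, 2652]);


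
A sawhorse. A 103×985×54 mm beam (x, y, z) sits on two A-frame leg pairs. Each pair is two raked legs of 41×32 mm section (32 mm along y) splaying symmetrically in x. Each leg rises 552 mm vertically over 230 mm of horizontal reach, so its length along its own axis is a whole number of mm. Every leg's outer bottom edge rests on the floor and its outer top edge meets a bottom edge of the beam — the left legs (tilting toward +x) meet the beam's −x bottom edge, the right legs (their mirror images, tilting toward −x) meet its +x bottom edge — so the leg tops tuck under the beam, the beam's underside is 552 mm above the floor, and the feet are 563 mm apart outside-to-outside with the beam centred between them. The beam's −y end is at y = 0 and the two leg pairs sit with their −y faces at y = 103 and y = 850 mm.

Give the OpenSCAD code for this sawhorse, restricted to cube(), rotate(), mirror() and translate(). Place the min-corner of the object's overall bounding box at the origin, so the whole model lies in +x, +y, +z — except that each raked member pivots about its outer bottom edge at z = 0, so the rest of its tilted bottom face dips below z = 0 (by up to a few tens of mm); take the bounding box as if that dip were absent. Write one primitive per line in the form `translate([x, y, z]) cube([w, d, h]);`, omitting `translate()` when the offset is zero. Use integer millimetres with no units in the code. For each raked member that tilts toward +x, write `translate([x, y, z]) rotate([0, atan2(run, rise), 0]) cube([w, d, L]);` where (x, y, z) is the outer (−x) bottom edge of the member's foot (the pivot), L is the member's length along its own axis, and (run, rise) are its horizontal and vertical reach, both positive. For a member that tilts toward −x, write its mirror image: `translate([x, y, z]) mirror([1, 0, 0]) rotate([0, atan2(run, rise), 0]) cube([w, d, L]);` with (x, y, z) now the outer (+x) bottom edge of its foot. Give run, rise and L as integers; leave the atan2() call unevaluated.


translate([230, 0, 552]) cube([103, 985, 54]);
translate([0, 103, 0]) rotate([0, atan2(230, 552), 0]) cube([41, 32, 598]);
translate([563, 103, 0]) mirror([1, 0, 0]) rotate([0, atan2(230, 552), 0]) cube([41, 32, 598]);
translate([0, 850, 0]) rotate([0, atan2(230, 552), 0]) cube([41, 32, 598]);
translate([563, 850, 0]) mirror([1, 0, 0]) rotate([0, atan2(230, 552), 0]) cube([41, 32, 598]);
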